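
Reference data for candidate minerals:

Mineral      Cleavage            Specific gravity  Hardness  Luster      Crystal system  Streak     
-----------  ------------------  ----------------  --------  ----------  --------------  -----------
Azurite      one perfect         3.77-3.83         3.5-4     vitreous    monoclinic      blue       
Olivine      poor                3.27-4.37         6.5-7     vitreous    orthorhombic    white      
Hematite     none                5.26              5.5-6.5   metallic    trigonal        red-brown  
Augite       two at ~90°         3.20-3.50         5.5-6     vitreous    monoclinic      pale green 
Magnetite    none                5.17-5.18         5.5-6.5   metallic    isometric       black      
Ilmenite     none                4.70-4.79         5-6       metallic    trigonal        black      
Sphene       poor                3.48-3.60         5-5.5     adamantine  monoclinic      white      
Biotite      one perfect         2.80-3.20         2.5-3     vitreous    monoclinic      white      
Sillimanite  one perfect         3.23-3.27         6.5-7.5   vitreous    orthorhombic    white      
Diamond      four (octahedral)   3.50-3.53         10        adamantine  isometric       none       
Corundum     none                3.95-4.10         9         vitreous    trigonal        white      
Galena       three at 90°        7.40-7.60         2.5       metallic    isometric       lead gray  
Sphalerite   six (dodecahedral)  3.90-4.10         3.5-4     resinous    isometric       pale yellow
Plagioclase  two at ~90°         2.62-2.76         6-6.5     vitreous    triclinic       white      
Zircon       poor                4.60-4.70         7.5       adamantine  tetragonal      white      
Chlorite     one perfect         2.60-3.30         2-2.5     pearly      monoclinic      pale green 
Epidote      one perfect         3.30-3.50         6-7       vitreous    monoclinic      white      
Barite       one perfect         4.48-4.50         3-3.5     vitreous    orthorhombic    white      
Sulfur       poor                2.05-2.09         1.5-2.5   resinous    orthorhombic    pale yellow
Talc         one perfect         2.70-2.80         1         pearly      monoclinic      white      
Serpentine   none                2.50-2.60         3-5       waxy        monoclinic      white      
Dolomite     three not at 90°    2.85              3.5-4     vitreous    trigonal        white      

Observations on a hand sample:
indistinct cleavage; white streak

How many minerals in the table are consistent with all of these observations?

3

Indistinct cleavage: leaves Olivine, Sphene, Zircon, Sulfur.
White streak eliminates Sulfur.
Remaining candidates: Olivine, Sphene, Zircon.
That is 3 minerals.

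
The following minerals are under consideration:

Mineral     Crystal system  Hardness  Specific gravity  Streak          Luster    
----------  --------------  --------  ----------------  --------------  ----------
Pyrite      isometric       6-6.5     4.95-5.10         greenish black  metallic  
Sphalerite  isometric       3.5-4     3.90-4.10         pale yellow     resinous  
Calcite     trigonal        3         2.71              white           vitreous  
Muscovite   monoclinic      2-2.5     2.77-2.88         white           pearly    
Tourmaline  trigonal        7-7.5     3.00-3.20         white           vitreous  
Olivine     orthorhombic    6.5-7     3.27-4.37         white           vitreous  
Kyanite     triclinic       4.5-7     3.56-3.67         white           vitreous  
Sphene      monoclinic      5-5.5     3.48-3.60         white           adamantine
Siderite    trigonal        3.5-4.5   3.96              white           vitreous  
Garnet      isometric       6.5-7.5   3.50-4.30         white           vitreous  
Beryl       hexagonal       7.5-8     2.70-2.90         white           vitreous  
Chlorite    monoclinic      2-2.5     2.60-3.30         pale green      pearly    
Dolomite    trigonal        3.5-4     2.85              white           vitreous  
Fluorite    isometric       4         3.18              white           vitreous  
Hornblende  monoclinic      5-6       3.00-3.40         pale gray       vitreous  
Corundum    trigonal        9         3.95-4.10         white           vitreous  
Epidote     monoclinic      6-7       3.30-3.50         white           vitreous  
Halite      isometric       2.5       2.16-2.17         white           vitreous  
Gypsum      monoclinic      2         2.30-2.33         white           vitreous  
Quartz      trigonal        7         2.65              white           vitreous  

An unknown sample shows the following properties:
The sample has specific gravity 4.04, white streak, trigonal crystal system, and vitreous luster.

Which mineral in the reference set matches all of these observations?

Corundum

Specific gravity 4.04: narrows the field to Sphalerite, Olivine, Garnet, Corundum.
White streak excludes Sphalerite.
Trigonal crystal system: leaves Corundum.
Vitreous luster: consistent with all remaining minerals.
Only Corundum satisfies all observations.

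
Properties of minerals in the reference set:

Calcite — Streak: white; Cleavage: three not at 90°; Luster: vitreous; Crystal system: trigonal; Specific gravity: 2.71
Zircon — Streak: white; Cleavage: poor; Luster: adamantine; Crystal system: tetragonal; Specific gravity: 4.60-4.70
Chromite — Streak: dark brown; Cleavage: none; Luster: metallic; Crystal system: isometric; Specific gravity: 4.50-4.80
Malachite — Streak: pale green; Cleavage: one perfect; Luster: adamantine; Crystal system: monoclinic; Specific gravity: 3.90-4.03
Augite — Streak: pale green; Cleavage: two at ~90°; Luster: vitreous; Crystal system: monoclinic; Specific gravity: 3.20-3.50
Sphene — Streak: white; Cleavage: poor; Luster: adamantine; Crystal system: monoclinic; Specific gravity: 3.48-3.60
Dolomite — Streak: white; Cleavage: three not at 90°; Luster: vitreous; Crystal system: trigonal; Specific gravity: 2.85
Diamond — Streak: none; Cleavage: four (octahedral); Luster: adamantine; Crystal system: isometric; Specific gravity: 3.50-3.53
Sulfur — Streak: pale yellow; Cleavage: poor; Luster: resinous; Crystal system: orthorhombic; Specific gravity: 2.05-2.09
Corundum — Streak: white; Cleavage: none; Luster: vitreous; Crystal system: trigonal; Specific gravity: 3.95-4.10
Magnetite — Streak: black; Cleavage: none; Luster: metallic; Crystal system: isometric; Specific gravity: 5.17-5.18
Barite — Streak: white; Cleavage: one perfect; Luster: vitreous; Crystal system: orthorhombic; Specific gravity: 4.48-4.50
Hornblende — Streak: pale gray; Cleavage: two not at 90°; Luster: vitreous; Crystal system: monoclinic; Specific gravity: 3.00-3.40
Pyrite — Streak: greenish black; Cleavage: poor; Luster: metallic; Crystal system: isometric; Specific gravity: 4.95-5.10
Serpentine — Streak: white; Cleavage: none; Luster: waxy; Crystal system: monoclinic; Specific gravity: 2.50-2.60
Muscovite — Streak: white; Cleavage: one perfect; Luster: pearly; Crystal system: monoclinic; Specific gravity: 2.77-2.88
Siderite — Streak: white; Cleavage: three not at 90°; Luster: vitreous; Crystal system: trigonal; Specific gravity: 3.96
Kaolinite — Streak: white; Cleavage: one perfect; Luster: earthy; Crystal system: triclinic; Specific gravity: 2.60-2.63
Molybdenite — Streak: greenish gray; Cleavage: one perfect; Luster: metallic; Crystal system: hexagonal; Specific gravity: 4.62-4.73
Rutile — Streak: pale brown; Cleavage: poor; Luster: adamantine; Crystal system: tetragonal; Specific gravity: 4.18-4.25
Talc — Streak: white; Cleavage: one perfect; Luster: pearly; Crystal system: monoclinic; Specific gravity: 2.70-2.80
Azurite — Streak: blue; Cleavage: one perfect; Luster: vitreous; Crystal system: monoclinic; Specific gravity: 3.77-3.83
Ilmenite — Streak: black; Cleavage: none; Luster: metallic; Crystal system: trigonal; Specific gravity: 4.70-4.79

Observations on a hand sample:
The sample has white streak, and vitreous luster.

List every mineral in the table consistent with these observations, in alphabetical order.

Barite, Calcite, Corundum, Dolomite, Siderite

White streak: leaves Calcite, Zircon, Sphene, Dolomite, Corundum, Barite, Serpentine, Muscovite, Siderite, Kaolinite, Talc.
Vitreous luster: narrows the field to Calcite, Dolomite, Corundum, Barite, Siderite.
Consistent with every observation: Barite, Calcite, Corundum, Dolomite, Siderite.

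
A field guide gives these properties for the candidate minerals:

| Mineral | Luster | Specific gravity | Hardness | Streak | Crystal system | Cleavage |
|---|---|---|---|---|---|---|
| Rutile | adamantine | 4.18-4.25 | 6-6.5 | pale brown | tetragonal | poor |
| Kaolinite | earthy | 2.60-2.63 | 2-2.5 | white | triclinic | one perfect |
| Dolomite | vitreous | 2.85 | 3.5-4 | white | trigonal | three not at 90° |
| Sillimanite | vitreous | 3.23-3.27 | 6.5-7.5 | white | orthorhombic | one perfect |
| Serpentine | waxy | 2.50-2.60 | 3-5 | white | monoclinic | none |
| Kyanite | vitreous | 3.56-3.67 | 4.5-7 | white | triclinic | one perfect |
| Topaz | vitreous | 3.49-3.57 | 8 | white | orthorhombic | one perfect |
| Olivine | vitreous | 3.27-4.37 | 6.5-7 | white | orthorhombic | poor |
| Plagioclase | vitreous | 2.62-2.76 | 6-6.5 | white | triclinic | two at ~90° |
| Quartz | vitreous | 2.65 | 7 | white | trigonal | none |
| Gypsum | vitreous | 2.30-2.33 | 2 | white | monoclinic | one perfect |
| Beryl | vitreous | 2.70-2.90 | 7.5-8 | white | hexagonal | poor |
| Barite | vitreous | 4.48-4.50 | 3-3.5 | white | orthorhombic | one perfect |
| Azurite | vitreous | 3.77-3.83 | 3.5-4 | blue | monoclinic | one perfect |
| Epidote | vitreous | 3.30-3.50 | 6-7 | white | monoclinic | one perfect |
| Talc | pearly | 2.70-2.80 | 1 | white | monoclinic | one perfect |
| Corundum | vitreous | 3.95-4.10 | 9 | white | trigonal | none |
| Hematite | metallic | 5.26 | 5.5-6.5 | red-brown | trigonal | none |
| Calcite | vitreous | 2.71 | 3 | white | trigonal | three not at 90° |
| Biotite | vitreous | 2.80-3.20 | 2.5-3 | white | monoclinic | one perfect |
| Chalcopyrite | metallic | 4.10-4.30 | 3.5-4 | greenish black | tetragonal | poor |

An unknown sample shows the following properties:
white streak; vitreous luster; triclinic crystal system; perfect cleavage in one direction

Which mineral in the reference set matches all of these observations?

Kyanite

White streak is inconsistent with Rutile, Azurite, Hematite, Chalcopyrite.
Vitreous luster excludes Kaolinite, Serpentine, Talc.
Triclinic crystal system — narrows the field to Kyanite, Plagioclase.
Perfect cleavage in one direction is inconsistent with Plagioclase.
Only Kyanite satisfies all observations.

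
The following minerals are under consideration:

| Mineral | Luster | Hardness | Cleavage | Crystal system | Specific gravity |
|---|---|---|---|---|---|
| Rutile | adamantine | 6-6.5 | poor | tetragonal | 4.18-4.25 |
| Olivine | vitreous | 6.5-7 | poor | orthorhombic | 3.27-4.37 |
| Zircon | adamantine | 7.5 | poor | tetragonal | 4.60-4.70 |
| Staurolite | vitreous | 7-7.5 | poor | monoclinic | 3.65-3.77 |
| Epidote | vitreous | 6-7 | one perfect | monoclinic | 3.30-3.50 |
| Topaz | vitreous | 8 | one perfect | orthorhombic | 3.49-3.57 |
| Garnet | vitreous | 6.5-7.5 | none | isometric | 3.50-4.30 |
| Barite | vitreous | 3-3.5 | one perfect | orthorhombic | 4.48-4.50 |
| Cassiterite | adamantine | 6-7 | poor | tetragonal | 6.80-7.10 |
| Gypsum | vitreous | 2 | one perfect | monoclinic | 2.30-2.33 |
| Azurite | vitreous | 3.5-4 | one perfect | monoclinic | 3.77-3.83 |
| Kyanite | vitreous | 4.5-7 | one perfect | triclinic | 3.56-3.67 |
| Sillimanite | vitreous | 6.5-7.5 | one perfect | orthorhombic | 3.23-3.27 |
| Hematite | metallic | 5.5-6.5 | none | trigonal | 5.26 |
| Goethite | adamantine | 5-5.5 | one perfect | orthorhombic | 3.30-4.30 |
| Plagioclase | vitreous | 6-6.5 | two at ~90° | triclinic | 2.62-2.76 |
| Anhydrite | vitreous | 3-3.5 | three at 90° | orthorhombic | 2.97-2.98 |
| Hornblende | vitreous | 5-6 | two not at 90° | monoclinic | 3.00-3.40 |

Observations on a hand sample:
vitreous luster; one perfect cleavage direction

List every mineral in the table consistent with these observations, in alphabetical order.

Azurite, Barite, Epidote, Gypsum, Kyanite, Sillimanite, Topaz

Vitreous luster is inconsistent with Rutile, Zircon, Cassiterite, Hematite, Goethite.
One perfect cleavage direction rules out Olivine, Staurolite, Garnet, Plagioclase, Anhydrite, Hornblende.
Consistent with every observation: Azurite, Barite, Epidote, Gypsum, Kyanite, Sillimanite, Topaz.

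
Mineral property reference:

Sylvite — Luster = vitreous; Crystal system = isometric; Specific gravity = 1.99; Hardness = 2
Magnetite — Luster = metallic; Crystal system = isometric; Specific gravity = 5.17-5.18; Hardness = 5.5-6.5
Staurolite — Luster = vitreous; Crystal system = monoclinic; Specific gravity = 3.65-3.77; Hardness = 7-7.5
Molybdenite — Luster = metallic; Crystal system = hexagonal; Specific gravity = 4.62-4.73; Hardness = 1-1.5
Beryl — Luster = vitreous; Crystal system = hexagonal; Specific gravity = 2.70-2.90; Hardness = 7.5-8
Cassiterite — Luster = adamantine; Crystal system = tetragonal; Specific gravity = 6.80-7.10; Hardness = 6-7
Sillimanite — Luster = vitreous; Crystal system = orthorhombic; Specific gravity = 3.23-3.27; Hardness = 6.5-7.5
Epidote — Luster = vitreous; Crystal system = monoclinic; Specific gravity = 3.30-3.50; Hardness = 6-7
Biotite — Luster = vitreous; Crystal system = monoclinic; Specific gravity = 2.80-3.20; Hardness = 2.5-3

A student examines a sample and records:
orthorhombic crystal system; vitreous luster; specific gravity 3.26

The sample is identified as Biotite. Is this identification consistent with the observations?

No

Orthorhombic crystal system — Biotite has monoclinic system; inconsistent.
Vitreous luster — consistent with Biotite (vitreous luster).
Specific gravity 3.26 — Biotite has SG 2.80-3.20; inconsistent.
2 of the observed properties are inconsistent with Biotite.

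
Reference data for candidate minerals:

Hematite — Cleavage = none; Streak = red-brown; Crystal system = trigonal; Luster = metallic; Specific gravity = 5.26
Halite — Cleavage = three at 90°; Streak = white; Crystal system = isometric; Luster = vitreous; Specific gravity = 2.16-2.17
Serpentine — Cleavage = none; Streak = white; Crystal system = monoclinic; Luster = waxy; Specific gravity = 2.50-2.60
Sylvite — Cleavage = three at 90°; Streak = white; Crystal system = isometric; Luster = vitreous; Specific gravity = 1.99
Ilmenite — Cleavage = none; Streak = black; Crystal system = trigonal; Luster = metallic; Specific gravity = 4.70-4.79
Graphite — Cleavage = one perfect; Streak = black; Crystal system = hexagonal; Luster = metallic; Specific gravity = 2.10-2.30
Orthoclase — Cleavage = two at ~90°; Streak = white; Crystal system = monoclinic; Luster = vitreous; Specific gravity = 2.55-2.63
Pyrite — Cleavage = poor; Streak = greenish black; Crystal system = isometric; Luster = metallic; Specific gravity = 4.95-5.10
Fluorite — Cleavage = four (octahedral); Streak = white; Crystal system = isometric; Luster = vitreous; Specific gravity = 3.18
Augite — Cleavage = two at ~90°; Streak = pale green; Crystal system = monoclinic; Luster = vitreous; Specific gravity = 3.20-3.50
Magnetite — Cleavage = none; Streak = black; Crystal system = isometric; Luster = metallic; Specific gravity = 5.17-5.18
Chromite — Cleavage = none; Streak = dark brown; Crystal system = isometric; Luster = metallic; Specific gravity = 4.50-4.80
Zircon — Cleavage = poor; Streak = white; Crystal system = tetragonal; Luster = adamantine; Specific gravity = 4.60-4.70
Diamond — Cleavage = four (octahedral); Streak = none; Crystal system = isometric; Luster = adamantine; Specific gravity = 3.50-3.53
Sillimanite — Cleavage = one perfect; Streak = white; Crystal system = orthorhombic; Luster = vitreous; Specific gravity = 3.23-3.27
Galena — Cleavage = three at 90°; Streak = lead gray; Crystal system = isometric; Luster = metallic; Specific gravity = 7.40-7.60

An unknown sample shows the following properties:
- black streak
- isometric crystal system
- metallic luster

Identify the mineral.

Magnetite

Black streak: leaves Ilmenite, Graphite, Magnetite.
Isometric crystal system: narrows the field to Magnetite.
Metallic luster: consistent with all remaining minerals.
Only Magnetite satisfies all observations.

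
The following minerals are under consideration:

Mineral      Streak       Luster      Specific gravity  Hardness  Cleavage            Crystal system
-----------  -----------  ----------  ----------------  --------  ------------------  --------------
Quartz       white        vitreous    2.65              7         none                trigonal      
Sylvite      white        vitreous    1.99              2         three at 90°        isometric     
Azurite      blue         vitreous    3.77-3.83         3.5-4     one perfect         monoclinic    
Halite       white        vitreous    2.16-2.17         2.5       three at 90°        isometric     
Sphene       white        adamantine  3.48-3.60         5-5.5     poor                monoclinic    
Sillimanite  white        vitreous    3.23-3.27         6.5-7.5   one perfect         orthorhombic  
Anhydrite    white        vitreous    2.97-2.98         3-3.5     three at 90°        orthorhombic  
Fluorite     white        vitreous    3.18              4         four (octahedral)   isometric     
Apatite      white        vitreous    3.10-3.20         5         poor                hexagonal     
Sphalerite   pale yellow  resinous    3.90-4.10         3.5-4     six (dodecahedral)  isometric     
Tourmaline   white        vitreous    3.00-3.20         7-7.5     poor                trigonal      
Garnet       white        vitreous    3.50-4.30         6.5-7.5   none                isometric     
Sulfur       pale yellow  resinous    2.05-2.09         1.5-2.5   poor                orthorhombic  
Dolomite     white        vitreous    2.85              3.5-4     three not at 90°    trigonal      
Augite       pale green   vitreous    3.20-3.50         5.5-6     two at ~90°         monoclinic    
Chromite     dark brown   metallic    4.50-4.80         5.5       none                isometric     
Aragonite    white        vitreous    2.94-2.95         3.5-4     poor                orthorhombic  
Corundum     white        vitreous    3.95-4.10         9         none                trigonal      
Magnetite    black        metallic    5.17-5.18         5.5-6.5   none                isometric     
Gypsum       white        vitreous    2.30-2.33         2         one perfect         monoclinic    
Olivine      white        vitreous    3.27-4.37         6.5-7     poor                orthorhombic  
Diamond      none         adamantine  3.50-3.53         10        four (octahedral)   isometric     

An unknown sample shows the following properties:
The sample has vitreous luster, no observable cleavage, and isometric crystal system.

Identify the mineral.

Vitreous luster eliminates Sphene, Sphalerite, Sulfur, Chromite, Magnetite, Diamond.
No observable cleavage: narrows the field to Quartz, Garnet, Corundum.
Isometric crystal system: leaves Garnet.
Garnet is the sole remaining match.

Garnet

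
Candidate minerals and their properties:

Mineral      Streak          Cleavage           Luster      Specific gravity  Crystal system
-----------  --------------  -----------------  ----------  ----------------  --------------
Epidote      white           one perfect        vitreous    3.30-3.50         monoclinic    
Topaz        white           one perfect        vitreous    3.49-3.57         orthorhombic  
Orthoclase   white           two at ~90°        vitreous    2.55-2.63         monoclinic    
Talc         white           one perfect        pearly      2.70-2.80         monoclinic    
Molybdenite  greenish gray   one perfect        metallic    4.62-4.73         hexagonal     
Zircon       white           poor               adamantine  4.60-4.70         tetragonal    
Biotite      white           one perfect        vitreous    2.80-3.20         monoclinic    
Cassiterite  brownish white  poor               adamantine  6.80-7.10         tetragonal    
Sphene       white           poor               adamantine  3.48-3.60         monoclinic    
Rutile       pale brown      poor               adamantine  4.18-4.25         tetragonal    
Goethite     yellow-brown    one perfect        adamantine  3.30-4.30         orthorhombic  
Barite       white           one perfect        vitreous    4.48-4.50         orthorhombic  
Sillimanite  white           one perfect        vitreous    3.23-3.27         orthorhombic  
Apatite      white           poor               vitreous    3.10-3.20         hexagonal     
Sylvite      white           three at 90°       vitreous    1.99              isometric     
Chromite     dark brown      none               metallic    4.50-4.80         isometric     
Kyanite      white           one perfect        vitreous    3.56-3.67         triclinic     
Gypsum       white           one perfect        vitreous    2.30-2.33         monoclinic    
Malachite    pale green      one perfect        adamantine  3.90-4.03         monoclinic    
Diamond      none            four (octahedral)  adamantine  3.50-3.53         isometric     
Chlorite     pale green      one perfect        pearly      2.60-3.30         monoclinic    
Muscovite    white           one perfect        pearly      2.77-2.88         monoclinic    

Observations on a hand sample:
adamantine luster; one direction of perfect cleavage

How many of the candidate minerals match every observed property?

Adamantine luster — leaves Zircon, Cassiterite, Sphene, Rutile, Goethite, Malachite, Diamond.
One direction of perfect cleavage — narrows the field to Goethite, Malachite.
Remaining candidates: Goethite, Malachite.
That is 2 minerals.

2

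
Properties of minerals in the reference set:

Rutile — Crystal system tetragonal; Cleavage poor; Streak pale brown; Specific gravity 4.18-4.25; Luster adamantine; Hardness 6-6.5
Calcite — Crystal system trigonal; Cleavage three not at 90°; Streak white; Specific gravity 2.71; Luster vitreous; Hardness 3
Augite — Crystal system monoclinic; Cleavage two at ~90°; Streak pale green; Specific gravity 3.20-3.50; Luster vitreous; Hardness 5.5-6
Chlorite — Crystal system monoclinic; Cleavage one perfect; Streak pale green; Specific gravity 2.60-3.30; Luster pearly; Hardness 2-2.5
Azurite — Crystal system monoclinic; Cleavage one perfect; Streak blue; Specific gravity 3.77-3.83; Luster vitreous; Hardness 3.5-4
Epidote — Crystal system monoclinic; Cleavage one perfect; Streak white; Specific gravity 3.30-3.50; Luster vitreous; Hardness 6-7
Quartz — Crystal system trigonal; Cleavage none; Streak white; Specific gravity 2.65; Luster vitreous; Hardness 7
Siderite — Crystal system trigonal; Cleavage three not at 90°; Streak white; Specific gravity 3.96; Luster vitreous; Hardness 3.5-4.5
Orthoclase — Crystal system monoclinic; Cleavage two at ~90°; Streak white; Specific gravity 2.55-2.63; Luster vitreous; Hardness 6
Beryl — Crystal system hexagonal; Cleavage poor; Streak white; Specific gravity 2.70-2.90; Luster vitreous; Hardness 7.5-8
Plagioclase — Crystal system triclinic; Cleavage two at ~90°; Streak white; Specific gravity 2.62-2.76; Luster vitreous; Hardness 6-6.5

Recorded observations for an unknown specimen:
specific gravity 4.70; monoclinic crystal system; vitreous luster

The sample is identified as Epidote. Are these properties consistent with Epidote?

No

Specific gravity 4.70 — Epidote has SG 3.30-3.50; inconsistent.
Monoclinic crystal system — matches Epidote (monoclinic system).
Vitreous luster — matches Epidote (vitreous luster).
Specific gravity alone is enough to reject Epidote.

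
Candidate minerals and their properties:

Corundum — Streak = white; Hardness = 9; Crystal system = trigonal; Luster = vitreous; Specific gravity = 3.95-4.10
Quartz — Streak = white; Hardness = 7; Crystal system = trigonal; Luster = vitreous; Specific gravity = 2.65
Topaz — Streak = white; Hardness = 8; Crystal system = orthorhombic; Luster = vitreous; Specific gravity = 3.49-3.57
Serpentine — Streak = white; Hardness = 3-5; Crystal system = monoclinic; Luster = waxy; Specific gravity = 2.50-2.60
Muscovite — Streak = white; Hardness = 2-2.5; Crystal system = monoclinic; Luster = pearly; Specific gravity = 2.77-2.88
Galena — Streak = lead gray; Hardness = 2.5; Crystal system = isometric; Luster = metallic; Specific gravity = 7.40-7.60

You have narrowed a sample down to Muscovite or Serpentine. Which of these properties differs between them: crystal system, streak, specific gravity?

specific gravity

Crystal system: both monoclinic — shared.
Streak: both white — shared.
Specific gravity: Muscovite 2.77-2.88, Serpentine 2.50-2.60 — distinct.
Only specific gravity differs between Muscovite and Serpentine among the listed tests.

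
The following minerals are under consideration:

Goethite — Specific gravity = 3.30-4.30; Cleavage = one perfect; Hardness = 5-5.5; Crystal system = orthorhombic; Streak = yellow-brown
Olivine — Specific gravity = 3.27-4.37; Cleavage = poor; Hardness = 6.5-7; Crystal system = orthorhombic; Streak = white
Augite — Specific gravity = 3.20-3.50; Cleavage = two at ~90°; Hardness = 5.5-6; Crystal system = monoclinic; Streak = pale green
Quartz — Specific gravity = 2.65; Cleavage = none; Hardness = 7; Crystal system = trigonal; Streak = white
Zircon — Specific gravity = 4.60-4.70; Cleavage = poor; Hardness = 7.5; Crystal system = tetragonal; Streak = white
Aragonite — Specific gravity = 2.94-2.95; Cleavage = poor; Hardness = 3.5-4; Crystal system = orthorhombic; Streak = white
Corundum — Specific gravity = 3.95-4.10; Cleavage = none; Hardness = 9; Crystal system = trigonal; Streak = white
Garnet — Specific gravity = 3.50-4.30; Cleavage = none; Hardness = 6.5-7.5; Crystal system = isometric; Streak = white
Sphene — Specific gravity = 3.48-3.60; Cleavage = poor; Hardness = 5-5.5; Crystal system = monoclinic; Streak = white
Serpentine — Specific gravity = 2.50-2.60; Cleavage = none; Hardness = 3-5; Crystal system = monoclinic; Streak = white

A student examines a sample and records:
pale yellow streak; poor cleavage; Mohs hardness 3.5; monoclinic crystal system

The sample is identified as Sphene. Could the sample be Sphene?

Pale yellow streak — Sphene has white streak; a mismatch.
Poor cleavage — consistent with Sphene (cleavage poor).
Mohs hardness 3.5 — Sphene has hardness 5-5.5; a mismatch.
Monoclinic crystal system — consistent with Sphene (monoclinic system).
2 of the observed properties are inconsistent with Sphene.

Inconsistent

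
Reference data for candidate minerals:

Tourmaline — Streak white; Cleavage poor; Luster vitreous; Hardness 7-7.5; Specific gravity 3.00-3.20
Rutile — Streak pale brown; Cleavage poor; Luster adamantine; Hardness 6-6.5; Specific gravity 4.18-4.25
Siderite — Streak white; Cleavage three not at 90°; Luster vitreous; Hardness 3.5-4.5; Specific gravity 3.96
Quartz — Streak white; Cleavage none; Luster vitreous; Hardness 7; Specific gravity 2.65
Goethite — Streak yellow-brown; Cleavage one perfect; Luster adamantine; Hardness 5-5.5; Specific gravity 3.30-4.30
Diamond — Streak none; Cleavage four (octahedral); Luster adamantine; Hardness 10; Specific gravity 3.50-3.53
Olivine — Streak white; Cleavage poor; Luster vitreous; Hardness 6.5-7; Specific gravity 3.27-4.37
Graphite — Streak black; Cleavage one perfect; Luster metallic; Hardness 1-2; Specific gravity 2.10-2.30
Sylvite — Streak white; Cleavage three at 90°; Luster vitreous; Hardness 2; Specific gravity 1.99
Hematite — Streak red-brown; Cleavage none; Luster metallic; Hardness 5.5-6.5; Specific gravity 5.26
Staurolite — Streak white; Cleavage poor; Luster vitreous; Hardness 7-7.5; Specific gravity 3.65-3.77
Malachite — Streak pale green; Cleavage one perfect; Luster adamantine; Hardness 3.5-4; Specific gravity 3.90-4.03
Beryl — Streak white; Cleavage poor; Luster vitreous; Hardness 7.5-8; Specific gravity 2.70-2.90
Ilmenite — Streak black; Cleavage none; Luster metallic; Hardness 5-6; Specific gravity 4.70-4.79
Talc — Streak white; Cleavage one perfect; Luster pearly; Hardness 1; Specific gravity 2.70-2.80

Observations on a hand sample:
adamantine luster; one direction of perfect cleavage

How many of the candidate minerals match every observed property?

2

Adamantine luster: only Rutile, Goethite, Diamond, Malachite remain.
One direction of perfect cleavage is inconsistent with Rutile, Diamond.
Consistent with every observation: Goethite, Malachite.
That is 2 minerals.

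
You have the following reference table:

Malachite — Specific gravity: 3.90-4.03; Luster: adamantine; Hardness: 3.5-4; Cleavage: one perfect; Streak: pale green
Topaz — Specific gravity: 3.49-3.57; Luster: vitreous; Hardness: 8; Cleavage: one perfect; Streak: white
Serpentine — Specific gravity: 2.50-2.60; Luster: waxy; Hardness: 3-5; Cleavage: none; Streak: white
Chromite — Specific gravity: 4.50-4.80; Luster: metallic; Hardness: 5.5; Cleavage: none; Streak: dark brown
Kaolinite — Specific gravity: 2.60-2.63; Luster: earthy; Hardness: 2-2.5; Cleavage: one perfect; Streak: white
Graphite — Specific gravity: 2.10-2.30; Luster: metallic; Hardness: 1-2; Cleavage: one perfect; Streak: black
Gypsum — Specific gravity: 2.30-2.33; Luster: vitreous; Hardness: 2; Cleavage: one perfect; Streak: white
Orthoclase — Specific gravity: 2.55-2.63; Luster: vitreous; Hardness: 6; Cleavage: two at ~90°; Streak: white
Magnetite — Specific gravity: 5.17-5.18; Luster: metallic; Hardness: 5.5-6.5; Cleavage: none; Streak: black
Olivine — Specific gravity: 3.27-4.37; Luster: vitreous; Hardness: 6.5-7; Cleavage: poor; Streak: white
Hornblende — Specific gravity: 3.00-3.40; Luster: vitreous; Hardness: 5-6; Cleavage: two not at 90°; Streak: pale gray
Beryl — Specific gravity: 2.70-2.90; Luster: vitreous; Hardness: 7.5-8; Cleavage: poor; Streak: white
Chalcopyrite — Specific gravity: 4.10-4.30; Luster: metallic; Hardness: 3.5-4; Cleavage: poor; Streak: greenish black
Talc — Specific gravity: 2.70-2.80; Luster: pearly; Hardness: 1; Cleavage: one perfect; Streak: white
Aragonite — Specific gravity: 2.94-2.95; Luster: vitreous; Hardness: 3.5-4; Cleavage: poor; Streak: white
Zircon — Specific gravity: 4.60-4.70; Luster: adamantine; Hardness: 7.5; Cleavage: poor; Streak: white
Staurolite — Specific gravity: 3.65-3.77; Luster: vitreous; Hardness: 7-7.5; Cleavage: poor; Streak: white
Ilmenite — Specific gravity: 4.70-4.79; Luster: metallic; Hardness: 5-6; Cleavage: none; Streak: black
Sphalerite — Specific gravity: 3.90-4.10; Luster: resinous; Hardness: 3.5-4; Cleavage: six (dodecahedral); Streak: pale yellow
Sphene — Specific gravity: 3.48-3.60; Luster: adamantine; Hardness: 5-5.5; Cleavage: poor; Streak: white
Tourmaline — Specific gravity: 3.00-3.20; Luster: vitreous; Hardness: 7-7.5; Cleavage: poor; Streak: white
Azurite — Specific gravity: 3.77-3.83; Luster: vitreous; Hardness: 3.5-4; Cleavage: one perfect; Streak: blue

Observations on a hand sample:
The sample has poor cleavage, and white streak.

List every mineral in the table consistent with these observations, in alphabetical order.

Aragonite, Beryl, Olivine, Sphene, Staurolite, Tourmaline, Zircon

Poor cleavage — leaves Olivine, Beryl, Chalcopyrite, Aragonite, Zircon, Staurolite, Sphene, Tourmaline.
White streak eliminates Chalcopyrite.
Remaining candidates: Aragonite, Beryl, Olivine, Sphene, Staurolite, Tourmaline, Zircon.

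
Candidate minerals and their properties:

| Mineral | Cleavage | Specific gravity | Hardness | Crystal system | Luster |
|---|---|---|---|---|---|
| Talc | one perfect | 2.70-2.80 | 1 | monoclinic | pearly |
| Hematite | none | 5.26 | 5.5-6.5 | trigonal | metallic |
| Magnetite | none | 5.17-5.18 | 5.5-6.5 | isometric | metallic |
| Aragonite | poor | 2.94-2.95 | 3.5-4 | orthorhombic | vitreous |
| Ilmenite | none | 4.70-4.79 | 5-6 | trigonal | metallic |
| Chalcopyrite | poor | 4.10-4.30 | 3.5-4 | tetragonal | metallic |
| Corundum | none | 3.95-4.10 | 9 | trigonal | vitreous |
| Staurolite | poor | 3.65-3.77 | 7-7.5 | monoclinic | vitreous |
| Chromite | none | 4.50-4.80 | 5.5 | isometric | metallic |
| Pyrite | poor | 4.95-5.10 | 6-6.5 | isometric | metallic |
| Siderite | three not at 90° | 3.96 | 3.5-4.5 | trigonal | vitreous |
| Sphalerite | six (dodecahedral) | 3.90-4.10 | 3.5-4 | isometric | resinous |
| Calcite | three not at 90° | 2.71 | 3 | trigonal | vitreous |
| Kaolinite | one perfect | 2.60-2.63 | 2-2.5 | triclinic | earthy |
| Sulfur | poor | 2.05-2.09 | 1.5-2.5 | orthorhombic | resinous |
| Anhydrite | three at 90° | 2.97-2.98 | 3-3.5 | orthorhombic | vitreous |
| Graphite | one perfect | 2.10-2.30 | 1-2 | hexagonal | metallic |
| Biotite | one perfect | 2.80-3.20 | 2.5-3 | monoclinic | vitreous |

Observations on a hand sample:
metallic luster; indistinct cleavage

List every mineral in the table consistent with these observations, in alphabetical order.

Metallic luster — Hematite, Magnetite, Ilmenite, Chalcopyrite, Chromite, Pyrite, Graphite remain.
Indistinct cleavage — leaves Chalcopyrite, Pyrite.
Consistent with every observation: Chalcopyrite, Pyrite.

Chalcopyrite, Pyrite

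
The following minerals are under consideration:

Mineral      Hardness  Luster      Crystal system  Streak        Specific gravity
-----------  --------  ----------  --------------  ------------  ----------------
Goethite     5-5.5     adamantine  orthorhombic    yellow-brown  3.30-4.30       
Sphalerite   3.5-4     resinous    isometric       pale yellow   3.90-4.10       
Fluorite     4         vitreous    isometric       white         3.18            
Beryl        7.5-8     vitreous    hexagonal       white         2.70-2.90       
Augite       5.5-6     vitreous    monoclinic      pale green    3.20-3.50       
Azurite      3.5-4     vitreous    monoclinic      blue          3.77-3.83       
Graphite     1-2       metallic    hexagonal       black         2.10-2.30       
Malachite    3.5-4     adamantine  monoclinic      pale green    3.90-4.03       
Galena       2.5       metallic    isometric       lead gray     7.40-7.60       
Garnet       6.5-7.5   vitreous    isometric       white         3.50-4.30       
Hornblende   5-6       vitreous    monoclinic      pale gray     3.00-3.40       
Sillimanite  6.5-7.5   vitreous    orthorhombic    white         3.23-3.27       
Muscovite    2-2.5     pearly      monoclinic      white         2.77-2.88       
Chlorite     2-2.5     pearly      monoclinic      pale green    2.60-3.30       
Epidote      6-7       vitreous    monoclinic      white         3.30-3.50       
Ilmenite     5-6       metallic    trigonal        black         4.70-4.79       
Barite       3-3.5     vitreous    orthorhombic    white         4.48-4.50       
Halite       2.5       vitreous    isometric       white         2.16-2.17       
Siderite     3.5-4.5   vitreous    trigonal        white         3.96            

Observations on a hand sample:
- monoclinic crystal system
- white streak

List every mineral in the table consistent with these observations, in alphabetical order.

Monoclinic crystal system: narrows the field to Augite, Azurite, Malachite, Hornblende, Muscovite, Chlorite, Epidote.
White streak: Muscovite, Epidote remain.
Consistent with every observation: Epidote, Muscovite.

Epidote, Muscovite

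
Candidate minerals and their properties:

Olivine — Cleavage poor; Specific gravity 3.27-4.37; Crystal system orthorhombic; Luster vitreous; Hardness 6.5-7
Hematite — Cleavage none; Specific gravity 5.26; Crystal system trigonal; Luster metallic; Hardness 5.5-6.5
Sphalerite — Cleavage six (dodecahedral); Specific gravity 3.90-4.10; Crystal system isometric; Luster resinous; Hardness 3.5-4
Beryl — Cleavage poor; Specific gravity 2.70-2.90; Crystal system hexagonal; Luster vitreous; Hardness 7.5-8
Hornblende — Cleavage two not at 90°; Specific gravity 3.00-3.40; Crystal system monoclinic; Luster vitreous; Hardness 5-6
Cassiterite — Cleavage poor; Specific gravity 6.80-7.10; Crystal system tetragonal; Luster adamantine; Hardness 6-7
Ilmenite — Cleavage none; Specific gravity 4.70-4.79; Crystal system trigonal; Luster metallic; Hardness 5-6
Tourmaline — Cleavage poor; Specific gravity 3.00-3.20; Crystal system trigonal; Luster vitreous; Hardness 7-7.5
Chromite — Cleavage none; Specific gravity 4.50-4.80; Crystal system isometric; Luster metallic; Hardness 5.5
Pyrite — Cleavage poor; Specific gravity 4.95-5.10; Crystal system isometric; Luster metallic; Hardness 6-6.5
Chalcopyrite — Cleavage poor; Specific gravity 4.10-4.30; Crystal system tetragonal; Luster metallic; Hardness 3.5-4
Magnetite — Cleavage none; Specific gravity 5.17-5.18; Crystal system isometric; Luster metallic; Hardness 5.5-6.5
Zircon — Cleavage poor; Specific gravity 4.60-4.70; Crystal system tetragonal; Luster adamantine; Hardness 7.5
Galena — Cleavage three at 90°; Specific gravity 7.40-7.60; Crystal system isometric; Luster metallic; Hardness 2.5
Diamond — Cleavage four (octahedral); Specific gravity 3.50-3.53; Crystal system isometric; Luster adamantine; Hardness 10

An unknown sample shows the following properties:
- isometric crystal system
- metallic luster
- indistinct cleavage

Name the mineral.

Pyrite

Isometric crystal system: leaves Sphalerite, Chromite, Pyrite, Magnetite, Galena, Diamond.
Metallic luster excludes Sphalerite, Diamond.
Indistinct cleavage: only Pyrite remains.
The only mineral consistent with every observation is Pyrite.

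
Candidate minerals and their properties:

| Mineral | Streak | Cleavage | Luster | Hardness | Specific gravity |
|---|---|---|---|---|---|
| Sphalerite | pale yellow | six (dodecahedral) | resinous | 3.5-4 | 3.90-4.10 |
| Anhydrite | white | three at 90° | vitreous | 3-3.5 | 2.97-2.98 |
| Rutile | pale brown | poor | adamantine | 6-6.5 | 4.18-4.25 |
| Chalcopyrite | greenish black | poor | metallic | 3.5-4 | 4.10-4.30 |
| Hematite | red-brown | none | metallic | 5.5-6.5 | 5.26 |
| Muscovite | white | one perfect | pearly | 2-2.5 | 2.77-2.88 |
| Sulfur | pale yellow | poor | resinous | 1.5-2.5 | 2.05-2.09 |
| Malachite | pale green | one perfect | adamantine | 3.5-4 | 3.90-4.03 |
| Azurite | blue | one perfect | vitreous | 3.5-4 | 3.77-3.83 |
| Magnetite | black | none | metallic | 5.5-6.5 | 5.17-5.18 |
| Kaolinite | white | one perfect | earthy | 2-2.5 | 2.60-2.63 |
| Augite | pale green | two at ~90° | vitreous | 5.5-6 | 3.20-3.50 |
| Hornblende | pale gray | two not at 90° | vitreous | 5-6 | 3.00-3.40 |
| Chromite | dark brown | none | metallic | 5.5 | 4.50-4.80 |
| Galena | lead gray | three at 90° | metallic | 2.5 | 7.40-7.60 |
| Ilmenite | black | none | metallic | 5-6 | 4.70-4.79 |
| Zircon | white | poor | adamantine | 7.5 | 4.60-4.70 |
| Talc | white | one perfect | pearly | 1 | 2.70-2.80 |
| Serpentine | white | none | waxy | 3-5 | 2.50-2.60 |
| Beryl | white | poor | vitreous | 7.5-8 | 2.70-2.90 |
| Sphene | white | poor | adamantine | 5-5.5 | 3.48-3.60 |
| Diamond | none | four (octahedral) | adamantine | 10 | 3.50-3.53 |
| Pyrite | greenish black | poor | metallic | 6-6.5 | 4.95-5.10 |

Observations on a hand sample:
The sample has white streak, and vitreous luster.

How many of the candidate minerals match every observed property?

White streak — leaves Anhydrite, Muscovite, Kaolinite, Zircon, Talc, Serpentine, Beryl, Sphene.
Vitreous luster — Anhydrite, Beryl remain.
Consistent with every observation: Anhydrite, Beryl.
That is 2 minerals.

2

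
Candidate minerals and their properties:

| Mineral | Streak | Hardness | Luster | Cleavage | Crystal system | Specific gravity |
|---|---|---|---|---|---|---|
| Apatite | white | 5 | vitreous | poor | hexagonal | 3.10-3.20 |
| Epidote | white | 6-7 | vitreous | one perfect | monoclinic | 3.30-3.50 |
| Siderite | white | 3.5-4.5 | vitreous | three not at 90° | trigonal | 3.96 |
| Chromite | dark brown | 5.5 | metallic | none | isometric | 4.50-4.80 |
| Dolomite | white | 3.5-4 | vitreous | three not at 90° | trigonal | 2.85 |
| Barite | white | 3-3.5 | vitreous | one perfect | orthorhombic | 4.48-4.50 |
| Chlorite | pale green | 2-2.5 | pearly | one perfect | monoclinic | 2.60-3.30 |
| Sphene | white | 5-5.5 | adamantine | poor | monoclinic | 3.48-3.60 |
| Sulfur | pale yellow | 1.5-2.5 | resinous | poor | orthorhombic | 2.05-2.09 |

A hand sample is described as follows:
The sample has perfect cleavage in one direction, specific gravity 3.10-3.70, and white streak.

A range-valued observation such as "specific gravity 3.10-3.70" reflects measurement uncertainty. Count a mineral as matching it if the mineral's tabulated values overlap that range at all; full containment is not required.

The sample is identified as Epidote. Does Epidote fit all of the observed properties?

Perfect cleavage in one direction — agrees with Epidote (cleavage one perfect).
Specific gravity 3.10-3.70 — agrees with Epidote (SG 3.30-3.50).
White streak — agrees with Epidote (white streak).
Every observed property is compatible with the reference values for Epidote.

Yes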